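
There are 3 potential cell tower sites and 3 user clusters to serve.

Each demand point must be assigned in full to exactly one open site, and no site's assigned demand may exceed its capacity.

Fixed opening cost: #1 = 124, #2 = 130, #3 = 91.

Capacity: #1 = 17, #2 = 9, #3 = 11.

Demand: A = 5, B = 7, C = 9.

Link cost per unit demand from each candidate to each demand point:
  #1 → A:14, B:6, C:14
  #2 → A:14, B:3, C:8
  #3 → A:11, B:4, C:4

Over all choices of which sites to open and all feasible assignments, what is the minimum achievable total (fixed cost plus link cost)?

Open {#1, #3}; cheapest assignment that respects the capacities:
  #1 (cap 17, load 12): A, B — cost 5×14 + 7×6 = 112
  #3 (cap 11, load 9): C — cost 9×4 = 36
  Shipping 148, fixed 215 → total 363.
  Any other capacity-feasible assignment to {#1, #3} ships for at least 148.
Compare {#1, #2}: its best feasible assignment gives total 438.
Compare {#1, #2, #3}: its best feasible assignment gives total 472.
Every other set of open sites that can feasibly serve all demand totals ≥ 438 even under its best assignment. Minimum: 363.

363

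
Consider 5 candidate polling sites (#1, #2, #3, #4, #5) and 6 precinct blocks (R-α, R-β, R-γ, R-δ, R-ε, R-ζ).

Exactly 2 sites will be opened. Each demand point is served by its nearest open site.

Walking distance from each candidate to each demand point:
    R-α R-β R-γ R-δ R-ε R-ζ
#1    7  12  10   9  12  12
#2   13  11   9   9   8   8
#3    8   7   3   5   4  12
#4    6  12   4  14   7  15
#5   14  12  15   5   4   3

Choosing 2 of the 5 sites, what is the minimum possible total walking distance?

30

Open {#3, #5}.
  R-α→#3 8, R-β→#3 7, R-γ→#3 3, R-δ→#3 5, R-ε→#3 4, R-ζ→#5 3  ⇒ total 30.
Compare {#4, #5}: total 34.
Compare {#2, #3}: total 35.
No size-2 selection does better; minimum is 30.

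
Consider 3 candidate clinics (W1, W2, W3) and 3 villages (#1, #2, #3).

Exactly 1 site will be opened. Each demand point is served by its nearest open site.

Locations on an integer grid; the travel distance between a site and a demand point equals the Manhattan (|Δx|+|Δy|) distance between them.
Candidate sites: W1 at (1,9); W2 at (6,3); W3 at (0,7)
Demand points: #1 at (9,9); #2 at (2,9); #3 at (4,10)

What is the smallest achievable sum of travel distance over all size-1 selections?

Open {W1}.
  #1→W1 8, #2→W1 1, #3→W1 4  ⇒ total 13.
Compare {W3}: total 22.
Compare {W2}: total 28.

13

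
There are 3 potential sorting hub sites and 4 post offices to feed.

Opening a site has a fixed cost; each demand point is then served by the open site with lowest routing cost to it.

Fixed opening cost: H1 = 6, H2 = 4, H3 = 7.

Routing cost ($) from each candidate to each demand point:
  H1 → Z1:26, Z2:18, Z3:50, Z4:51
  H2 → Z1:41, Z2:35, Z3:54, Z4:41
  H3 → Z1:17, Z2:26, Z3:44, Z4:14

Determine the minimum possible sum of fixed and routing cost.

106

Open {H1, H3}: assign each demand point to its cheapest open site.
  Z1→H3 17, Z2→H1 18, Z3→H3 44, Z4→H3 14
  routing cost 93, fixed 13 → total 106.
Compare {H3}: routing cost 101 + fixed 7 = 108.
Compare {H1, H2, H3}: routing cost 93 + fixed 17 = 110.
Compare {H2, H3}: routing cost 101 + fixed 11 = 112.
All other subsets cost ≥ 108. Minimum total cost: 106.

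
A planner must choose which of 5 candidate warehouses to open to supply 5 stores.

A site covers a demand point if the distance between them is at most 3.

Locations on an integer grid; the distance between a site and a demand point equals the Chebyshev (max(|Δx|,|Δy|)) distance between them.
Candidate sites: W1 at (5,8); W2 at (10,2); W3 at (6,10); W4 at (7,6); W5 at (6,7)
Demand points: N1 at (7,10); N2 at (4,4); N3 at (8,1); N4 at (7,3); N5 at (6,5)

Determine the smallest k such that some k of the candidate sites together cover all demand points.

Coverage sets (demand points within 3 of each site):
  W1: {N1, N5}
  W2: {N3, N4}
  W3: {N1}
  W4: {N2, N4, N5}
  W5: {N1, N2, N5}
No single site covers all 5 demand points.
But {W2, W5} covers everything, so the minimum is 2.

2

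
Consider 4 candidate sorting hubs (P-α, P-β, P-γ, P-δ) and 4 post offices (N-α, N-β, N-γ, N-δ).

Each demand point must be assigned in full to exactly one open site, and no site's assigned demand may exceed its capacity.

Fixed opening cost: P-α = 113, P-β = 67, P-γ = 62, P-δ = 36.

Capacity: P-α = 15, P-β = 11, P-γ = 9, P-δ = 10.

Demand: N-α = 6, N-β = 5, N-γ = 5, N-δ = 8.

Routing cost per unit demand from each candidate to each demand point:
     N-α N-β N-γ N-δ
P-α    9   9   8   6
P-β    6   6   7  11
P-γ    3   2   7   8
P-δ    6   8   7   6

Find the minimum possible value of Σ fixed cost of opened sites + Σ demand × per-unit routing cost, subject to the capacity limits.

294

Open {P-β, P-γ, P-δ}; cheapest assignment that respects the capacities:
  P-β (cap 11, load 11): N-α, N-γ — cost 6×6 + 5×7 = 71
  P-γ (cap 9, load 5): N-β — cost 5×2 = 10
  P-δ (cap 10, load 8): N-δ — cost 8×6 = 48
  Shipping 129, fixed 165 → total 294.
  Any other capacity-feasible assignment to {P-β, P-γ, P-δ} ships for at least 129.
Compare {P-α, P-δ}: its best feasible assignment gives total 326.
Compare {P-α, P-β}: its best feasible assignment gives total 334.
Every other set of open sites that can feasibly serve all demand totals ≥ 326 even under its best assignment. Minimum: 294.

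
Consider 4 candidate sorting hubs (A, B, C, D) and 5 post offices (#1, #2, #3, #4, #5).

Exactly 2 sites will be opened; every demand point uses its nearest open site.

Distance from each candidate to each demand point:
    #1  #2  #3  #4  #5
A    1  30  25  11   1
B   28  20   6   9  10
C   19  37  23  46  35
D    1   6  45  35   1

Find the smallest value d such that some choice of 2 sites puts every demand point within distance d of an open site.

9

Open {B, D}.
  Farthest demand point is #4 at distance 9 (to B); all others are ≤ 9.
With {A, B} the worst case is 20.
With {B, C} the worst case is 20.
No size-2 selection achieves below 9.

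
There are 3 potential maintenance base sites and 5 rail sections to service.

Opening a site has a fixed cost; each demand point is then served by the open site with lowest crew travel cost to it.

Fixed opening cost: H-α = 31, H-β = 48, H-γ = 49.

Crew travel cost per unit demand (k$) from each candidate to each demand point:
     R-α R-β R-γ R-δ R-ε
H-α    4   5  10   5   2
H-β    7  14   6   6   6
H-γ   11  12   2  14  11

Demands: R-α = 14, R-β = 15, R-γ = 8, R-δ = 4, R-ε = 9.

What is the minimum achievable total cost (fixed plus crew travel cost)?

265

Open {H-α, H-γ}: assign each demand point to its cheapest open site.
  R-α→H-α 14×4=56, R-β→H-α 15×5=75, R-γ→H-γ 8×2=16, R-δ→H-α 4×5=20, R-ε→H-α 9×2=18
  crew travel cost 185, fixed 80 → total 265.
Compare {H-α}: crew travel cost 249 + fixed 31 = 280.
Compare {H-α, H-β}: crew travel cost 217 + fixed 79 = 296.
Compare {H-α, H-β, H-γ}: crew travel cost 185 + fixed 128 = 313.
All other subsets cost ≥ 280. Minimum total cost: 265.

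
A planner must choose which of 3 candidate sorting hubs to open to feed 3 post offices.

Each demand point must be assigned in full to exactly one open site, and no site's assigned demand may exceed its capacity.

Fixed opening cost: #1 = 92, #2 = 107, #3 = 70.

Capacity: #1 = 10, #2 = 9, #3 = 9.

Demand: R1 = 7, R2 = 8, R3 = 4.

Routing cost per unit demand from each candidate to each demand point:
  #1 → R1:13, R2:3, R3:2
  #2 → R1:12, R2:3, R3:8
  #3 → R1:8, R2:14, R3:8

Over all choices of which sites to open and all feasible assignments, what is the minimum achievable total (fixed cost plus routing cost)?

357

Open {#1, #2, #3}; cheapest assignment that respects the capacities:
  #1 (cap 10, load 4): R3 — cost 4×2 = 8
  #2 (cap 9, load 8): R2 — cost 8×3 = 24
  #3 (cap 9, load 7): R1 — cost 7×8 = 56
  Shipping 88, fixed 269 → total 357.
  Any other capacity-feasible assignment to {#1, #2, #3} ships for at least 88.
Total demand is 19; every other set of sites either has combined capacity below 19 or cannot fit the demands without splitting one across sites, so {#1, #2, #3} is the only feasible choice of open sites. Minimum: 357.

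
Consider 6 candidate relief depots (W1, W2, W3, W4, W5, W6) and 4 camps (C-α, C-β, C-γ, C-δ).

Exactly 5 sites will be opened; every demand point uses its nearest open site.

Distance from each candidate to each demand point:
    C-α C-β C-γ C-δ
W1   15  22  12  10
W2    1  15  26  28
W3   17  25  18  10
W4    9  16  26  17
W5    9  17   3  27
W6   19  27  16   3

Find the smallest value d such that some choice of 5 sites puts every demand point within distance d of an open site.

15

Open {W1, W2, W3, W4, W5}.
  Farthest demand point is C-β at distance 15 (to W2); all others are ≤ 15.
With {W1, W2, W3, W4, W6} the worst case is 15.
With {W1, W2, W3, W5, W6} the worst case is 15.
No size-5 selection achieves below 15.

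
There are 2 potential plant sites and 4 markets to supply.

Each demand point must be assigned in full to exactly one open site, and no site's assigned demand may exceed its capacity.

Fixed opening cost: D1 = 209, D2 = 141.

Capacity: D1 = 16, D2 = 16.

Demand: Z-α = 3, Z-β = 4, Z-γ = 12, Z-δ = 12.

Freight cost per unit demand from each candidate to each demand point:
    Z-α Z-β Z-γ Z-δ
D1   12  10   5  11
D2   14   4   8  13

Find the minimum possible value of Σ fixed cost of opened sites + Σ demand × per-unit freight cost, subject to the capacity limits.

618

Open {D1, D2}; cheapest assignment that respects the capacities:
  D1 (cap 16, load 15): Z-α, Z-γ — cost 3×12 + 12×5 = 96
  D2 (cap 16, load 16): Z-β, Z-δ — cost 4×4 + 12×13 = 172
  Shipping 268, fixed 350 → total 618.
  Any other capacity-feasible assignment to {D1, D2} ships for at least 268.
Total demand is 31 and no other set of sites has combined capacity ≥ 31, so {D1, D2} is the only feasible choice of open sites. Minimum: 618.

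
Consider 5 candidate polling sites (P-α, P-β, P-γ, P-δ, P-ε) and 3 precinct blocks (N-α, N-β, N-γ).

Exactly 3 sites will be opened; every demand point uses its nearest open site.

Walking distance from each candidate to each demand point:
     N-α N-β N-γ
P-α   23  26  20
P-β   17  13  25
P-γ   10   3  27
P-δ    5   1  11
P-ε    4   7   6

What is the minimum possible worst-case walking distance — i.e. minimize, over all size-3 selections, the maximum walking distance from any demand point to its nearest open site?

Open {P-α, P-γ, P-ε}.
  Farthest demand point is N-γ at walking distance 6 (to P-ε); all others are ≤ 6.
With {P-α, P-δ, P-ε} the worst case is 6.
With {P-β, P-γ, P-ε} the worst case is 6.
No size-3 selection achieves below 6.

6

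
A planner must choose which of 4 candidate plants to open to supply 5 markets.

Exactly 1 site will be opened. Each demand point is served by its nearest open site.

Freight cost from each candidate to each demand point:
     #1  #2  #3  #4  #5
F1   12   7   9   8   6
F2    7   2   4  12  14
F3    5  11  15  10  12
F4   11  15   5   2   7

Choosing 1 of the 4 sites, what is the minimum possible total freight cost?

Open {F2}.
  #1→F2 7, #2→F2 2, #3→F2 4, #4→F2 12, #5→F2 14  ⇒ total 39.
Compare {F4}: total 40.
Compare {F1}: total 42.
No size-1 selection does better; minimum is 39.

39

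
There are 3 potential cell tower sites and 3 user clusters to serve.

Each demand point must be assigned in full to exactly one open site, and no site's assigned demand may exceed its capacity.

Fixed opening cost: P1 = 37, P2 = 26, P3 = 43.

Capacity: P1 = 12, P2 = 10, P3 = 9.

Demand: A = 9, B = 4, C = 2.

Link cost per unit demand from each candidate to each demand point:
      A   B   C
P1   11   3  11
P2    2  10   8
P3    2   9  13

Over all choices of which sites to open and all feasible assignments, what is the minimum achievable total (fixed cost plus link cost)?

Open {P1, P2}; cheapest assignment that respects the capacities:
  P1 (cap 12, load 6): B, C — cost 4×3 + 2×11 = 34
  P2 (cap 10, load 9): A — cost 9×2 = 18
  Shipping 52, fixed 63 → total 115.
  Any other capacity-feasible assignment to {P1, P2} ships for at least 52.
Compare {P1, P3}: its best feasible assignment gives total 132.
Compare {P2, P3}: its best feasible assignment gives total 143.
Every other set of open sites that can feasibly serve all demand totals ≥ 132 even under its best assignment. Minimum: 115.

115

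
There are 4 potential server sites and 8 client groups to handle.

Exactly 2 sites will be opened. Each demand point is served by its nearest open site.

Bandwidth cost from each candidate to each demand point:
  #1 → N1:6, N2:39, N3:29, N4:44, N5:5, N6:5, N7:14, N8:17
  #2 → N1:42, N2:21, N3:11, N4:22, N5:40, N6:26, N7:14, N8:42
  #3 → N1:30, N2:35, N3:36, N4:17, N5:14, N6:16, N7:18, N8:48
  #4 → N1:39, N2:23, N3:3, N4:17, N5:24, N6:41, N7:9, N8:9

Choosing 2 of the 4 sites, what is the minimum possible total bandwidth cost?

Open {#1, #4}.
  N1→#1 6, N2→#4 23, N3→#4 3, N4→#4 17, N5→#1 5, N6→#1 5, N7→#4 9, N8→#4 9  ⇒ total 77.
Compare {#1, #2}: total 101.
Compare {#3, #4}: total 121.
No size-2 selection does better; minimum is 77.

77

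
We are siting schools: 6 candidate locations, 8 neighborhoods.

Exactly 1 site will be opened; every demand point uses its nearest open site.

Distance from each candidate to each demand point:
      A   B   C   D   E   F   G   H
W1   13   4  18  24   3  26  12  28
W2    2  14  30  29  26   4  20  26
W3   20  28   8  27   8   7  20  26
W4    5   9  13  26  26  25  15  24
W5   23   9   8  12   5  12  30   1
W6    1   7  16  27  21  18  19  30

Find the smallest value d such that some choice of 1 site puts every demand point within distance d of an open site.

26

Open {W4}.
  Farthest demand point is D at distance 26 (to W4); all others are ≤ 26.
With {W1} the worst case is 28.
With {W3} the worst case is 28.
No size-1 selection achieves below 26.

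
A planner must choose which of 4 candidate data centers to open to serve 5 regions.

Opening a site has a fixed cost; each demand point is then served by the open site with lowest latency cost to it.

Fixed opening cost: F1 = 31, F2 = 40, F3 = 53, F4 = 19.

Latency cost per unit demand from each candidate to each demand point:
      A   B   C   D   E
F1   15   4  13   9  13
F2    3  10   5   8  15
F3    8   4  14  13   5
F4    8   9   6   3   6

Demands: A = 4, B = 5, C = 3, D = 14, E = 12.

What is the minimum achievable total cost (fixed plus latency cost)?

Open {F4}: assign each demand point to its cheapest open site.
  A→F4 4×8=32, B→F4 5×9=45, C→F4 3×6=18, D→F4 14×3=42, E→F4 12×6=72
  latency cost 209, fixed 19 → total 228.
Compare {F1, F4}: latency cost 184 + fixed 50 = 234.
Compare {F3, F4}: latency cost 172 + fixed 72 = 244.
Compare {F2, F4}: latency cost 186 + fixed 59 = 245.
All other subsets cost ≥ 234. Minimum total cost: 228.

228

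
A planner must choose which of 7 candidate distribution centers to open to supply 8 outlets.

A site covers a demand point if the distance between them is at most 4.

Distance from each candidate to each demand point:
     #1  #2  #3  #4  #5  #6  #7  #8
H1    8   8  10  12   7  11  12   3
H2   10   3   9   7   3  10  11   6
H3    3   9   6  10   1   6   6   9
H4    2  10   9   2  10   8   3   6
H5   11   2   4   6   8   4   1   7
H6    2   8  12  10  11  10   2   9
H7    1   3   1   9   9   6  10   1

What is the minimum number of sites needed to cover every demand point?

Coverage sets (demand points within 4 of each site):
  H1: {#8}
  H2: {#2, #5}
  H3: {#1, #5}
  H4: {#1, #4, #7}
  H5: {#2, #3, #6, #7}
  H6: {#1, #7}
  H7: {#1, #2, #3, #8}
No 3 sites suffice: every size-3 union leaves at least one demand point uncovered.
But {H1, H2, H4, H5} covers everything, so the minimum is 4.

4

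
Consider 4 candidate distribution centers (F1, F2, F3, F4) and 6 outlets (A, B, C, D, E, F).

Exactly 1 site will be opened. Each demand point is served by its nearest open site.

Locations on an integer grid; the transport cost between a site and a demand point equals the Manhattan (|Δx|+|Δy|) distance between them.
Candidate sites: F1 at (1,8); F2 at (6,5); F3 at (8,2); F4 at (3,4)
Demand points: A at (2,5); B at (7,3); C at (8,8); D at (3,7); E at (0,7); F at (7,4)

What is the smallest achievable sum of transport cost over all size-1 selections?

27

Open {F2}.
  A→F2 4, B→F2 3, C→F2 5, D→F2 5, E→F2 8, F→F2 2  ⇒ total 27.
Compare {F4}: total 29.
Compare {F1}: total 37.
No size-1 selection does better; minimum is 27.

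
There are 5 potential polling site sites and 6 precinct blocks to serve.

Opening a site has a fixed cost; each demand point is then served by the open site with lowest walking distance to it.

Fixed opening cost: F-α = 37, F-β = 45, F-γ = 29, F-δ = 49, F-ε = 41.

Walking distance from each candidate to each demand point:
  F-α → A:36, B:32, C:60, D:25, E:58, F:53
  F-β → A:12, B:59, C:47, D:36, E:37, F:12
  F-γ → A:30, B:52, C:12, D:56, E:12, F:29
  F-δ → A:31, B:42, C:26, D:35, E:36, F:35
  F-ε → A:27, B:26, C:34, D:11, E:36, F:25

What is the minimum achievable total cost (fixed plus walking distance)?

Open {F-γ, F-ε}: assign each demand point to its cheapest open site.
  A→F-ε 27, B→F-ε 26, C→F-γ 12, D→F-ε 11, E→F-γ 12, F→F-ε 25
  walking distance 113, fixed 70 → total 183.
Compare {F-ε}: walking distance 159 + fixed 41 = 200.
Compare {F-β, F-γ, F-ε}: walking distance 85 + fixed 115 = 200.
Compare {F-α, F-γ}: walking distance 140 + fixed 66 = 206.
All other subsets cost ≥ 200. Minimum total cost: 183.

183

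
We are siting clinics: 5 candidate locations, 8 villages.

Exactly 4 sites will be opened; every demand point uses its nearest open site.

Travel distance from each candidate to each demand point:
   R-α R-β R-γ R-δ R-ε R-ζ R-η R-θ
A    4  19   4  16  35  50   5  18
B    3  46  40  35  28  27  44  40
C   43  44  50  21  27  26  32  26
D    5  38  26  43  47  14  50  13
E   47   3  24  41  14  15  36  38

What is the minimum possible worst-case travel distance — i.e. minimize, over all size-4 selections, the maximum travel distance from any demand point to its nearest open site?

Open {A, B, D, E}.
  Farthest demand point is R-δ at travel distance 16 (to A); all others are ≤ 16.
With {A, C, D, E} the worst case is 16.
With {A, B, C, E} the worst case is 18.
No size-4 selection achieves below 16.

16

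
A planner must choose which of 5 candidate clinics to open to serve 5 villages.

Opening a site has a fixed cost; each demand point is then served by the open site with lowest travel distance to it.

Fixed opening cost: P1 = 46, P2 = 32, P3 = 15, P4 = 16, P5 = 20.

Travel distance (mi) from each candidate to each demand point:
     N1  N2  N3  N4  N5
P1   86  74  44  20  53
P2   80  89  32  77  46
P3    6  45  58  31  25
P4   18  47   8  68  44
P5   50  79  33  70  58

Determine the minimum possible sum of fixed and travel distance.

Open {P3, P4}: assign each demand point to its cheapest open site.
  N1→P3 6, N2→P3 45, N3→P4 8, N4→P3 31, N5→P3 25
  travel distance 115, fixed 31 → total 146.
Compare {P3, P4, P5}: travel distance 115 + fixed 51 = 166.
Compare {P3, P5}: travel distance 140 + fixed 35 = 175.
Compare {P2, P3, P4}: travel distance 115 + fixed 63 = 178.
All other subsets cost ≥ 166. Minimum total cost: 146.

146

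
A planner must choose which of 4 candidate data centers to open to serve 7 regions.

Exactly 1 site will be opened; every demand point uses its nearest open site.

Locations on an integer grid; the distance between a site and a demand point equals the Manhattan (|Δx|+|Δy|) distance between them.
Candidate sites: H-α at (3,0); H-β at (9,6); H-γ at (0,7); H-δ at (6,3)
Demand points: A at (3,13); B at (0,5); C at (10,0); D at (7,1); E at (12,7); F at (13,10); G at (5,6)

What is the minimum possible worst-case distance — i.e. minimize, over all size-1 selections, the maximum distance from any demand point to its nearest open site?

13

Open {H-β}.
  Farthest demand point is A at distance 13 (to H-β); all others are ≤ 13.
With {H-δ} the worst case is 14.
With {H-γ} the worst case is 17.
No size-1 selection achieves below 13.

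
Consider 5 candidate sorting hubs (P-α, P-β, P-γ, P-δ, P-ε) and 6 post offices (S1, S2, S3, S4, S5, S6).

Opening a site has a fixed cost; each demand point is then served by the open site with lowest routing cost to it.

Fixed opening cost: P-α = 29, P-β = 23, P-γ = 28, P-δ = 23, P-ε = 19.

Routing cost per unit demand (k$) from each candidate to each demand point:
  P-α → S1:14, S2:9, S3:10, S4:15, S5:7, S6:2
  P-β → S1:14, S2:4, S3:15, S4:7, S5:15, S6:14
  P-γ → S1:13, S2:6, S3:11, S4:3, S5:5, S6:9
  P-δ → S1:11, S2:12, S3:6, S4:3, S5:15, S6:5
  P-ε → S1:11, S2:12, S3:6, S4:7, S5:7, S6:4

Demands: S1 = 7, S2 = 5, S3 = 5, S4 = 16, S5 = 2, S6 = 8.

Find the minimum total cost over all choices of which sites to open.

Open {P-γ, P-ε}: assign each demand point to its cheapest open site.
  S1→P-ε 7×11=77, S2→P-γ 5×6=30, S3→P-ε 5×6=30, S4→P-γ 16×3=48, S5→P-γ 2×5=10, S6→P-ε 8×4=32
  routing cost 227, fixed 47 → total 274.
Compare {P-α, P-β, P-δ}: routing cost 205 + fixed 75 = 280.
Compare {P-α, P-δ}: routing cost 230 + fixed 52 = 282.
Compare {P-γ, P-δ}: routing cost 235 + fixed 51 = 286.
All other subsets cost ≥ 280. Minimum total cost: 274.

274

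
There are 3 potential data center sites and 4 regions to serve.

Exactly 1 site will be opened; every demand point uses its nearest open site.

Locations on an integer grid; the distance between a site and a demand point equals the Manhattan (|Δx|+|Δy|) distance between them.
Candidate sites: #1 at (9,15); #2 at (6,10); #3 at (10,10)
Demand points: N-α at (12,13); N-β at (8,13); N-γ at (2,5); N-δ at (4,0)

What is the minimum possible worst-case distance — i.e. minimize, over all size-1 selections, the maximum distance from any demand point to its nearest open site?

Open {#2}.
  Farthest demand point is N-δ at distance 12 (to #2); all others are ≤ 12.
With {#3} the worst case is 16.
With {#1} the worst case is 20.
No size-1 selection achieves below 12.

12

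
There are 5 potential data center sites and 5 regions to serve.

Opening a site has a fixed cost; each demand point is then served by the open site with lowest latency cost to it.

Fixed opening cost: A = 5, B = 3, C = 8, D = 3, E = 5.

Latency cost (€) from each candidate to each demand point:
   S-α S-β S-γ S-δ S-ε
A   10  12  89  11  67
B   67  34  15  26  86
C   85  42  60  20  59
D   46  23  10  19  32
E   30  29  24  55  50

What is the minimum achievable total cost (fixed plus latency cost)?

83

Open {A, D}: assign each demand point to its cheapest open site.
  S-α→A 10, S-β→A 12, S-γ→D 10, S-δ→A 11, S-ε→D 32
  latency cost 75, fixed 8 → total 83.
Compare {A, B, D}: latency cost 75 + fixed 11 = 86.
Compare {A, D, E}: latency cost 75 + fixed 13 = 88.
Compare {A, C, D}: latency cost 75 + fixed 16 = 91.
All other subsets cost ≥ 86. Minimum total cost: 83.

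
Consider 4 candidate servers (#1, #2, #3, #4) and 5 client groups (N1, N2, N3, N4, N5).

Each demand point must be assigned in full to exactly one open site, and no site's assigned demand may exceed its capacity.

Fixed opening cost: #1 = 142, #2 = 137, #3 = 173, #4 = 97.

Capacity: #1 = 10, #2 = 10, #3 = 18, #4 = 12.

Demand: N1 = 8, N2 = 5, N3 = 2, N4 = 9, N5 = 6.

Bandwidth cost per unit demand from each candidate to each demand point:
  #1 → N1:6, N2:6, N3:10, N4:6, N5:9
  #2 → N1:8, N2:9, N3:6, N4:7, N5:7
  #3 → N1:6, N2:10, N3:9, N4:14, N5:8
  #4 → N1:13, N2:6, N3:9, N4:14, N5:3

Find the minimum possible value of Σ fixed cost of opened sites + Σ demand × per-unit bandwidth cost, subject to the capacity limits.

Open {#1, #2, #4}; cheapest assignment that respects the capacities:
  #1 (cap 10, load 9): N4 — cost 9×6 = 54
  #2 (cap 10, load 10): N1, N3 — cost 8×8 + 2×6 = 76
  #4 (cap 12, load 11): N2, N5 — cost 5×6 + 6×3 = 48
  Shipping 178, fixed 376 → total 554.
  Any other capacity-feasible assignment to {#1, #2, #4} ships for at least 178.
Compare {#1, #3, #4}: its best feasible assignment gives total 580.
Compare {#2, #3, #4}: its best feasible assignment gives total 584.
Every other set of open sites that can feasibly serve all demand totals ≥ 580 even under its best assignment. Minimum: 554.

554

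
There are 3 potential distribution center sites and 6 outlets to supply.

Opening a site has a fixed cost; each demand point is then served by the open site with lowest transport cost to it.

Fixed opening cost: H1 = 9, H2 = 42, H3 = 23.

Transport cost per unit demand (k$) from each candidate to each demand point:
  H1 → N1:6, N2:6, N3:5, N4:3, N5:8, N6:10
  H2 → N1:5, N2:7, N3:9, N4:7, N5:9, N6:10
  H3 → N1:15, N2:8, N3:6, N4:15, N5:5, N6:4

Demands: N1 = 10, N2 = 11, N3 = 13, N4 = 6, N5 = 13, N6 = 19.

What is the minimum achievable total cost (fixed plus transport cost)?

382

Open {H1, H3}: assign each demand point to its cheapest open site.
  N1→H1 10×6=60, N2→H1 11×6=66, N3→H1 13×5=65, N4→H1 6×3=18, N5→H3 13×5=65, N6→H3 19×4=76
  transport cost 350, fixed 32 → total 382.
Compare {H1, H2, H3}: transport cost 340 + fixed 74 = 414.
Compare {H2, H3}: transport cost 388 + fixed 65 = 453.
Compare {H1}: transport cost 503 + fixed 9 = 512.
All other subsets cost ≥ 414. Minimum total cost: 382.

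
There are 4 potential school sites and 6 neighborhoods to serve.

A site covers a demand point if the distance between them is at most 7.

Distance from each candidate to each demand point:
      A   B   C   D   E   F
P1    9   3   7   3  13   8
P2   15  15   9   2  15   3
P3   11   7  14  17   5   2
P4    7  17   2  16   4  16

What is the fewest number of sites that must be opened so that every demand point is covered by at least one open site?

3

Coverage sets (demand points within 7 of each site):
  P1: {B, C, D}
  P2: {D, F}
  P3: {B, E, F}
  P4: {A, C, E}
No 2 sites suffice: every size-2 union leaves at least one demand point uncovered.
But {P1, P2, P4} covers everything, so the minimum is 3.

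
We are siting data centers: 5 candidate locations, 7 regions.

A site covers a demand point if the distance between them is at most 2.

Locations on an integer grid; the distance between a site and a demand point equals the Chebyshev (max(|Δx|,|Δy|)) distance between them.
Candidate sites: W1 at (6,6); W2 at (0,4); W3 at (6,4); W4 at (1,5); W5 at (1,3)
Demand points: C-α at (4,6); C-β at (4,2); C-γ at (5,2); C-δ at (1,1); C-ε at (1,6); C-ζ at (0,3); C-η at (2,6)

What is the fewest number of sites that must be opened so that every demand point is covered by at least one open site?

Coverage sets (demand points within 2 of each site):
  W1: {C-α}
  W2: {C-ε, C-ζ, C-η}
  W3: {C-α, C-β, C-γ}
  W4: {C-ε, C-ζ, C-η}
  W5: {C-δ, C-ζ}
No 2 sites suffice: every size-2 union leaves at least one demand point uncovered.
But {W2, W3, W5} covers everything, so the minimum is 3.

3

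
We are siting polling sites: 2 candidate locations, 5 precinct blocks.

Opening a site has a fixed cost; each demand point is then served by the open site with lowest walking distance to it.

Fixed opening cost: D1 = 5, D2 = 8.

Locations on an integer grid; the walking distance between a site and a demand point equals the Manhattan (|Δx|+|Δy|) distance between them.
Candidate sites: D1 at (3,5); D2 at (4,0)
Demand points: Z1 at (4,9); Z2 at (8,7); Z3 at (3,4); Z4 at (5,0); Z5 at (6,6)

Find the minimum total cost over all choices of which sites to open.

Open {D1}: assign each demand point to its cheapest open site.
  Z1→D1 5, Z2→D1 7, Z3→D1 1, Z4→D1 7, Z5→D1 4
  walking distance 24, fixed 5 → total 29.
Compare {D1, D2}: walking distance 18 + fixed 13 = 31.
Compare {D2}: walking distance 34 + fixed 8 = 42.

29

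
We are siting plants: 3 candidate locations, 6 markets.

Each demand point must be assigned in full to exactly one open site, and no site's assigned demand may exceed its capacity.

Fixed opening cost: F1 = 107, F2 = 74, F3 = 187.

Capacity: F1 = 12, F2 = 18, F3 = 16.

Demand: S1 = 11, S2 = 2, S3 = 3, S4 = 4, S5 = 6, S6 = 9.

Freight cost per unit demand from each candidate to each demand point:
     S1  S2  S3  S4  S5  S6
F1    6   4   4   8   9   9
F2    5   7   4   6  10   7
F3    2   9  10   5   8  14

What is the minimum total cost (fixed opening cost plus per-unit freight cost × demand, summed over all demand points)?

Open {F1, F2, F3}; cheapest assignment that respects the capacities:
  F1 (cap 12, load 11): S2, S3, S5 — cost 2×4 + 3×4 + 6×9 = 74
  F2 (cap 18, load 9): S6 — cost 9×7 = 63
  F3 (cap 16, load 15): S1, S4 — cost 11×2 + 4×5 = 42
  Shipping 179, fixed 368 → total 547.
  Any other capacity-feasible assignment to {F1, F2, F3} ships for at least 179.
Total demand is 35 and no other set of sites has combined capacity ≥ 35, so {F1, F2, F3} is the only feasible choice of open sites. Minimum: 547.

547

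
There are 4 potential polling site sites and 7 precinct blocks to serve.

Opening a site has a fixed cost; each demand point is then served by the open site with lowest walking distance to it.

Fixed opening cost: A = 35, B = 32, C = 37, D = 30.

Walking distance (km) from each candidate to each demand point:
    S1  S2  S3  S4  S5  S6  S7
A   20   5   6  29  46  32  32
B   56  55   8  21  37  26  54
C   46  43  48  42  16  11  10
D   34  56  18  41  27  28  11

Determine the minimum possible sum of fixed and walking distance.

169

Open {A, C}: assign each demand point to its cheapest open site.
  S1→A 20, S2→A 5, S3→A 6, S4→A 29, S5→C 16, S6→C 11, S7→C 10
  walking distance 97, fixed 72 → total 169.
Compare {A, D}: walking distance 126 + fixed 65 = 191.
Compare {A, B, C}: walking distance 89 + fixed 104 = 193.
Compare {A, C, D}: walking distance 97 + fixed 102 = 199.
All other subsets cost ≥ 191. Minimum total cost: 169.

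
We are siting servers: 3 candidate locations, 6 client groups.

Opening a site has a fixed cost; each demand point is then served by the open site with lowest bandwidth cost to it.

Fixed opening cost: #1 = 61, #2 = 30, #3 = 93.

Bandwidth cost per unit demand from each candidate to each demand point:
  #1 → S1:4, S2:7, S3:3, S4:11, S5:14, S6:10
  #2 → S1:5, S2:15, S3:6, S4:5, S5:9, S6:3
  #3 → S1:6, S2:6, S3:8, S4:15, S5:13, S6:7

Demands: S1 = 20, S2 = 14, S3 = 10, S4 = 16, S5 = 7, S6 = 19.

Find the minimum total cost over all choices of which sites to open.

Open {#1, #2}: assign each demand point to its cheapest open site.
  S1→#1 20×4=80, S2→#1 14×7=98, S3→#1 10×3=30, S4→#2 16×5=80, S5→#2 7×9=63, S6→#2 19×3=57
  bandwidth cost 408, fixed 91 → total 499.
Compare {#2, #3}: bandwidth cost 444 + fixed 123 = 567.
Compare {#1, #2, #3}: bandwidth cost 394 + fixed 184 = 578.
Compare {#2}: bandwidth cost 570 + fixed 30 = 600.
All other subsets cost ≥ 567. Minimum total cost: 499.

499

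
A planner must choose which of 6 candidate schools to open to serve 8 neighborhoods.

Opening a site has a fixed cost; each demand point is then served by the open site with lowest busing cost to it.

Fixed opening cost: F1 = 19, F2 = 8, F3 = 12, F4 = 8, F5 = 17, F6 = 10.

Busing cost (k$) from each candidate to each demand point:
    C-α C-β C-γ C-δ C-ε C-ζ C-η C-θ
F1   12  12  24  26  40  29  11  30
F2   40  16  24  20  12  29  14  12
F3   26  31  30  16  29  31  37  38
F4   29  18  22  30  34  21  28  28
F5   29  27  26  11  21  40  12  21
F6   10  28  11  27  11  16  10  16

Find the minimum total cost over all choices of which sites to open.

124

Open {F2, F6}: assign each demand point to its cheapest open site.
  C-α→F6 10, C-β→F2 16, C-γ→F6 11, C-δ→F2 20, C-ε→F6 11, C-ζ→F6 16, C-η→F6 10, C-θ→F2 12
  busing cost 106, fixed 18 → total 124.
Compare {F2, F3, F6}: busing cost 102 + fixed 30 = 132.
Compare {F2, F4, F6}: busing cost 106 + fixed 26 = 132.
Compare {F2, F5, F6}: busing cost 97 + fixed 35 = 132.
All other subsets cost ≥ 132. Minimum total cost: 124.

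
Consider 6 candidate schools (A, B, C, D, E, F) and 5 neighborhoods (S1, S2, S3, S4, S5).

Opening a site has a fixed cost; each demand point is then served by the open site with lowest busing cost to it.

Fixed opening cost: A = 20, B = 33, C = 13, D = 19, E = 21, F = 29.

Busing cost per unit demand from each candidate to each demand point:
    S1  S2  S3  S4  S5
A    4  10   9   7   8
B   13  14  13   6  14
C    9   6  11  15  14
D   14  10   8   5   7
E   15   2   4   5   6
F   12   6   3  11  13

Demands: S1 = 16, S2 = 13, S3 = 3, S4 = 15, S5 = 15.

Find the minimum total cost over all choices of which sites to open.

308

Open {A, E}: assign each demand point to its cheapest open site.
  S1→A 16×4=64, S2→E 13×2=26, S3→E 3×4=12, S4→E 15×5=75, S5→E 15×6=90
  busing cost 267, fixed 41 → total 308.
Compare {A, C, E}: busing cost 267 + fixed 54 = 321.
Compare {A, D, E}: busing cost 267 + fixed 60 = 327.
Compare {A, E, F}: busing cost 264 + fixed 70 = 334.
All other subsets cost ≥ 321. Minimum total cost: 308.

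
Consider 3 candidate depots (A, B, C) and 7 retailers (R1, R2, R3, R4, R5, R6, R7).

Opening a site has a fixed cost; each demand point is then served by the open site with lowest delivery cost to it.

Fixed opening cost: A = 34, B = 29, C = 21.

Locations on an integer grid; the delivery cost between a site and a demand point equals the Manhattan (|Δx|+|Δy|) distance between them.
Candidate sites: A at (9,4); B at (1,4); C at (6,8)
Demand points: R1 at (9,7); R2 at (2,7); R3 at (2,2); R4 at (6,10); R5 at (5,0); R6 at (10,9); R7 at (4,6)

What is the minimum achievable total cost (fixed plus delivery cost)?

60

Open {C}: assign each demand point to its cheapest open site.
  R1→C 4, R2→C 5, R3→C 10, R4→C 2, R5→C 9, R6→C 5, R7→C 4
  delivery cost 39, fixed 21 → total 60.
Compare {B, C}: delivery cost 30 + fixed 50 = 80.
Compare {B}: delivery cost 56 + fixed 29 = 85.
Compare {A}: delivery cost 52 + fixed 34 = 86.
All other subsets cost ≥ 80. Minimum total cost: 60.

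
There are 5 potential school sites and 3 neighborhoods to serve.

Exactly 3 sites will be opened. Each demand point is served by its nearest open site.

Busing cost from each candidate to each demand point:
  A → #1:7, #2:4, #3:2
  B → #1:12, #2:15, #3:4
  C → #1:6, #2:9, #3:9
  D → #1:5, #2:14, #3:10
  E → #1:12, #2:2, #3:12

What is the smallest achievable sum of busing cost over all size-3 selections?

9

Open {A, D, E}.
  #1→D 5, #2→E 2, #3→A 2  ⇒ total 9.
Compare {A, C, E}: total 10.
Compare {A, B, D}: total 11.
No size-3 selection does better; minimum is 9.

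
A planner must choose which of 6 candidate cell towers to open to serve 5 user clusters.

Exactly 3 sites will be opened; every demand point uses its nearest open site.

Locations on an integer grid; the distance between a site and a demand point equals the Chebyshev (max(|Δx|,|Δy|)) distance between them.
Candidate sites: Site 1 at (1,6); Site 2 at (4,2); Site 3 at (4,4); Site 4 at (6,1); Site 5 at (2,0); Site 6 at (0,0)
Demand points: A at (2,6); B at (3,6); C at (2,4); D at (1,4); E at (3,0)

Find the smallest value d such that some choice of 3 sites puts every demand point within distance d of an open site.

2

Open {Site 1, Site 2, Site 3}.
  Farthest demand point is B at distance 2 (to Site 1); all others are ≤ 2.
With {Site 1, Site 2, Site 4} the worst case is 2.
With {Site 1, Site 2, Site 5} the worst case is 2.
No size-3 selection achieves below 2.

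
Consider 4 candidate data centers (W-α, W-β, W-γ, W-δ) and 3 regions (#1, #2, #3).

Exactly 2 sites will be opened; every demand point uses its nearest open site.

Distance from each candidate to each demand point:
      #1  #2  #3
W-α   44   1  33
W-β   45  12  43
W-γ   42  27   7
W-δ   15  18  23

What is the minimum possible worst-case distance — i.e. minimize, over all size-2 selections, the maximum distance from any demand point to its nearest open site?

18

Open {W-γ, W-δ}.
  Farthest demand point is #2 at distance 18 (to W-δ); all others are ≤ 18.
With {W-α, W-δ} the worst case is 23.
With {W-β, W-δ} the worst case is 23.
No size-2 selection achieves below 18.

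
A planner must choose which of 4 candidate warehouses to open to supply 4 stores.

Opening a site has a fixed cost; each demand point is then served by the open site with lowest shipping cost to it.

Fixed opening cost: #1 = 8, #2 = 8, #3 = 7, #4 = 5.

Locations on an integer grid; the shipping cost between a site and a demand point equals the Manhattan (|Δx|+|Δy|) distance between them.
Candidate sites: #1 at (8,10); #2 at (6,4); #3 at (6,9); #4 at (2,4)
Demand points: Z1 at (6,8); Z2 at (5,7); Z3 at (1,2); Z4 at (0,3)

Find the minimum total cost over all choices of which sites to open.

Open {#3, #4}: assign each demand point to its cheapest open site.
  Z1→#3 1, Z2→#3 3, Z3→#4 3, Z4→#4 3
  shipping cost 10, fixed 12 → total 22.
Compare {#4}: shipping cost 20 + fixed 5 = 25.
Compare {#2, #4}: shipping cost 14 + fixed 13 = 27.
Compare {#1, #4}: shipping cost 16 + fixed 13 = 29.
All other subsets cost ≥ 25. Minimum total cost: 22.

22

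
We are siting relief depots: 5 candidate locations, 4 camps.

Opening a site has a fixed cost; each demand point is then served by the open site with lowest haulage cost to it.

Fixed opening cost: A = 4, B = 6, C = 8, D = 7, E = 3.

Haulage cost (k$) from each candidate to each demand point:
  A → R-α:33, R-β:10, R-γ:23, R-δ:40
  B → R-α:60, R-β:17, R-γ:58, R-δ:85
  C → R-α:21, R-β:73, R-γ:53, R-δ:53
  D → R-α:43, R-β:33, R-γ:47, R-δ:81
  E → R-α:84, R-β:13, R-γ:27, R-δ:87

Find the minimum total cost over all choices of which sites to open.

Open {A, C}: assign each demand point to its cheapest open site.
  R-α→C 21, R-β→A 10, R-γ→A 23, R-δ→A 40
  haulage cost 94, fixed 12 → total 106.
Compare {A, C, E}: haulage cost 94 + fixed 15 = 109.
Compare {A}: haulage cost 106 + fixed 4 = 110.
Compare {A, B, C}: haulage cost 94 + fixed 18 = 112.
All other subsets cost ≥ 109. Minimum total cost: 106.

106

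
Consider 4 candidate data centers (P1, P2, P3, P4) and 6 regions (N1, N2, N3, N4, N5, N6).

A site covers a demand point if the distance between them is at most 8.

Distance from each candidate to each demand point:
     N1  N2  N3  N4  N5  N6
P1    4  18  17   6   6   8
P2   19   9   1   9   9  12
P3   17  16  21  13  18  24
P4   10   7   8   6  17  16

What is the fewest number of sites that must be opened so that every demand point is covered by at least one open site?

2

Coverage sets (demand points within 8 of each site):
  P1: {N1, N4, N5, N6}
  P2: {N3}
  P3: {}
  P4: {N2, N3, N4}
No single site covers all 6 demand points.
But {P1, P4} covers everything, so the minimum is 2.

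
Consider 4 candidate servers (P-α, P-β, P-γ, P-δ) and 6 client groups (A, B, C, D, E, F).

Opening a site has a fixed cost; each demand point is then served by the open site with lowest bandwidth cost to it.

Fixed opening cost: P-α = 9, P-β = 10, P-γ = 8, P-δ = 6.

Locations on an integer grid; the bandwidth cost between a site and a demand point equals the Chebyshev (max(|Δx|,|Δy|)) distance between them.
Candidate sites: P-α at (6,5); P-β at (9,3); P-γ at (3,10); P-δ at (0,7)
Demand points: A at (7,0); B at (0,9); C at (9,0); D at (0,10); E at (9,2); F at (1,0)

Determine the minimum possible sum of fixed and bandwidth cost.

Open {P-β, P-δ}: assign each demand point to its cheapest open site.
  A→P-β 3, B→P-δ 2, C→P-β 3, D→P-δ 3, E→P-β 1, F→P-δ 7
  bandwidth cost 19, fixed 16 → total 35.
Compare {P-α, P-δ}: bandwidth cost 23 + fixed 15 = 38.
Compare {P-α}: bandwidth cost 30 + fixed 9 = 39.
Compare {P-β, P-γ}: bandwidth cost 21 + fixed 18 = 39.
All other subsets cost ≥ 38. Minimum total cost: 35.

35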